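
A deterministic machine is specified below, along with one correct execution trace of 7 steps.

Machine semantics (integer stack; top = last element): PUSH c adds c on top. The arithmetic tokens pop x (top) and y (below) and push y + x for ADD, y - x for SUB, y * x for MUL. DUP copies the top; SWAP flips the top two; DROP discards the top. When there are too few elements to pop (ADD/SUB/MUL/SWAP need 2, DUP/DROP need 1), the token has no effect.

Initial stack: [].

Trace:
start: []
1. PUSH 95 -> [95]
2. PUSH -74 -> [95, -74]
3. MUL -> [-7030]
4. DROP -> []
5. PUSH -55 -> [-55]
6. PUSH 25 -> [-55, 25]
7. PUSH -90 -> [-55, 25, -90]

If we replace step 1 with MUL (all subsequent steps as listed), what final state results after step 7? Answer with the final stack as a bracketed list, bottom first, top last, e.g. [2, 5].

[-55, 25, -90]

(re-executing from step 1 with the substitution; state before step 1: [])
1. MUL -> []
2. PUSH -74 -> [-74]
3. MUL -> [-74]
4. DROP -> []
5. PUSH -55 -> [-55]
6. PUSH 25 -> [-55, 25]
7. PUSH -90 -> [-55, 25, -90]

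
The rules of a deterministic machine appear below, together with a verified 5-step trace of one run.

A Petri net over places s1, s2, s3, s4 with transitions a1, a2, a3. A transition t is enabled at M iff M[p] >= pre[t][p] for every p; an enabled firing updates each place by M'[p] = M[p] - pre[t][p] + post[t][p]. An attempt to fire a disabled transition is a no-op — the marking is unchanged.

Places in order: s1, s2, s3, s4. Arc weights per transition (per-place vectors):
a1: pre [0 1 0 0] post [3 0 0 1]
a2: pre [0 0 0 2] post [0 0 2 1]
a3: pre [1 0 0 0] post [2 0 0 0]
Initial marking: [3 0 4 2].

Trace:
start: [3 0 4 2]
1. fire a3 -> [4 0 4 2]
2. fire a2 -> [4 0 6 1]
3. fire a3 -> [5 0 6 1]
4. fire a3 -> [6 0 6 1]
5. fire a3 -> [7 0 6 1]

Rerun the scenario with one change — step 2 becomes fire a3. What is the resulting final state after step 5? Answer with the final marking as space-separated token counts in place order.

8 0 4 2

(re-executing from step 2 with the substitution; state before step 2: [4 0 4 2])
2. fire a3 -> [5 0 4 2]
3. fire a3 -> [6 0 4 2]
4. fire a3 -> [7 0 4 2]
5. fire a3 -> [8 0 4 2]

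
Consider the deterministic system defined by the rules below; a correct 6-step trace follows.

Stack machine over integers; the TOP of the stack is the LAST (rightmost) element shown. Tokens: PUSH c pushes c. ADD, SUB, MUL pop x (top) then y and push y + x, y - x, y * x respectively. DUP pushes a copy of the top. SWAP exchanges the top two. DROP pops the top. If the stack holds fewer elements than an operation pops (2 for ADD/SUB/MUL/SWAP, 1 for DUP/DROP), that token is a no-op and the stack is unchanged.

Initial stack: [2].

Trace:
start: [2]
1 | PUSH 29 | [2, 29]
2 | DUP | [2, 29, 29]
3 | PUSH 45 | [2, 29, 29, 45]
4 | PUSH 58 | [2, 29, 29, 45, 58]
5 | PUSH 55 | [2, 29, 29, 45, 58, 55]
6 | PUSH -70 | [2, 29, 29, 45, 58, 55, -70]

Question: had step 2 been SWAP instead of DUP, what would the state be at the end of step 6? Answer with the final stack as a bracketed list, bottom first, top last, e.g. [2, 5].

[29, 2, 45, 58, 55, -70]

(re-executing from step 2 with the substitution; state before step 2: [2, 29])
2 | SWAP | [29, 2]
3 | PUSH 45 | [29, 2, 45]
4 | PUSH 58 | [29, 2, 45, 58]
5 | PUSH 55 | [29, 2, 45, 58, 55]
6 | PUSH -70 | [29, 2, 45, 58, 55, -70]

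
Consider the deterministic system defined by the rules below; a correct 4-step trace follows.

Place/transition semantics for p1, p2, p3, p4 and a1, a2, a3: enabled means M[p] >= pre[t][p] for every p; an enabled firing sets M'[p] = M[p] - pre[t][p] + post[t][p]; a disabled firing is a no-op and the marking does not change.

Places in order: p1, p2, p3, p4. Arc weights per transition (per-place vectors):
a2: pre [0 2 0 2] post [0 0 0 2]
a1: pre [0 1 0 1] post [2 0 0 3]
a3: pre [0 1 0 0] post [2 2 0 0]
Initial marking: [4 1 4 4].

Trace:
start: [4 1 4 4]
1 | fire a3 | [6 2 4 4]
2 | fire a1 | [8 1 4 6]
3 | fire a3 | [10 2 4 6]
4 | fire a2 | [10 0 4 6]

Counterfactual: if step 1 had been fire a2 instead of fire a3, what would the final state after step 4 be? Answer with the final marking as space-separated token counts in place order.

(re-executing from step 1 with the substitution; state before step 1: [4 1 4 4])
1 | fire a2 | [4 1 4 4]
2 | fire a1 | [6 0 4 6]
3 | fire a3 | [6 0 4 6]
4 | fire a2 | [6 0 4 6]

6 0 4 6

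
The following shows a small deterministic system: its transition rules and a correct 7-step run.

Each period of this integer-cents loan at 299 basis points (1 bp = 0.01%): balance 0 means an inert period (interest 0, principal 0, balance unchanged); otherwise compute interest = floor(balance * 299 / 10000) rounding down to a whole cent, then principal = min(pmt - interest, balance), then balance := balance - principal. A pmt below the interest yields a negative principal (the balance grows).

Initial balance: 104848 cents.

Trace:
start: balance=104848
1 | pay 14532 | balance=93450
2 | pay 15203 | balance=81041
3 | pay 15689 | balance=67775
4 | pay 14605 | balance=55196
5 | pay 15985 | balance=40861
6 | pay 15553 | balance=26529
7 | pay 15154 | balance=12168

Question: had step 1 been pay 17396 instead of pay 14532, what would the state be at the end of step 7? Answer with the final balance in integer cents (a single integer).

(re-executing from step 1 with the substitution; state before step 1: balance=104848)
1 | pay 17396 | balance=90586
2 | pay 15203 | balance=78091
3 | pay 15689 | balance=64736
4 | pay 14605 | balance=52066
5 | pay 15985 | balance=37637
6 | pay 15553 | balance=23209
7 | pay 15154 | balance=8748

8748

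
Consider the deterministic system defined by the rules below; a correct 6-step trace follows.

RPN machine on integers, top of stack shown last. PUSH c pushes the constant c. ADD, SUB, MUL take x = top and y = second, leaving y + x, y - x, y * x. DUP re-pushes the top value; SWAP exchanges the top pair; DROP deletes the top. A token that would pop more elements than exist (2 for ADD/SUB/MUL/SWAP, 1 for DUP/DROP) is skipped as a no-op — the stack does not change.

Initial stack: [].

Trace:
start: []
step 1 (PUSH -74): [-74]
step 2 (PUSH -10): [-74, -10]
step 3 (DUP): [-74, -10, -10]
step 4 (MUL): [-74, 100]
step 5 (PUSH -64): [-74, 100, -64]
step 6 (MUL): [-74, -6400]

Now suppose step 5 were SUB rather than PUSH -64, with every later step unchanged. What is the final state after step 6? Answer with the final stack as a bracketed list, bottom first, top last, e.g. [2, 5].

[-174]

(re-executing from step 5 with the substitution; state before step 5: [-74, 100])
step 5 (SUB): [-174]
step 6 (MUL): [-174]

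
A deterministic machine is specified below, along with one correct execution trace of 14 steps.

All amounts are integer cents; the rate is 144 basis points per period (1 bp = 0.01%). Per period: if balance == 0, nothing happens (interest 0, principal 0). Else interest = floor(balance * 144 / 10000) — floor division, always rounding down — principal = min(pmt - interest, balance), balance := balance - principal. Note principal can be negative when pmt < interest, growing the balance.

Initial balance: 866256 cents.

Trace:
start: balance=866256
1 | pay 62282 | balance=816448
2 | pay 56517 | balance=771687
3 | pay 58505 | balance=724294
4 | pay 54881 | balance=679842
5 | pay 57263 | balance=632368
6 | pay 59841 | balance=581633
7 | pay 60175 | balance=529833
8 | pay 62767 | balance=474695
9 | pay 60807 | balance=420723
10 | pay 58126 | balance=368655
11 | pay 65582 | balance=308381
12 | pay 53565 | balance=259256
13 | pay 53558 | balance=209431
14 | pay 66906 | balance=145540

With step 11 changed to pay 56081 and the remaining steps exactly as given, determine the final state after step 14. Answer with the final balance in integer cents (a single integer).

(re-executing from step 11 with the substitution; state before step 11: balance=368655)
11 | pay 56081 | balance=317882
12 | pay 53565 | balance=268894
13 | pay 53558 | balance=219208
14 | pay 66906 | balance=155458

155458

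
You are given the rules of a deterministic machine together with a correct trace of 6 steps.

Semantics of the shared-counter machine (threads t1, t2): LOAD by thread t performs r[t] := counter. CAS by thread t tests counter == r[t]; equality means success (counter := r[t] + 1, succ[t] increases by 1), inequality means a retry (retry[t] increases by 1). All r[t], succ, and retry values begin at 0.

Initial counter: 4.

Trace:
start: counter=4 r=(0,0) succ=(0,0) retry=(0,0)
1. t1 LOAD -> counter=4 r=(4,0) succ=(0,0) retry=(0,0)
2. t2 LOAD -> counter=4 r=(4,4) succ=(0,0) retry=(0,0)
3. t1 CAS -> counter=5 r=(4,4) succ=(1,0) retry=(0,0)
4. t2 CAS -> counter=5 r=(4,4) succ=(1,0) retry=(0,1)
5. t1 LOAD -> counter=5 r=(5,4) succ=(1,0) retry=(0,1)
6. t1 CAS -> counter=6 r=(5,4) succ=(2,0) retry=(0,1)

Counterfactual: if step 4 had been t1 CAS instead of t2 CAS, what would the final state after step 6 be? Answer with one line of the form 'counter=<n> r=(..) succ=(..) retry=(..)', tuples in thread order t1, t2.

counter=6 r=(5,4) succ=(2,0) retry=(1,0)

(re-executing from step 4 with the substitution; state before step 4: counter=5 r=(4,4) succ=(1,0) retry=(0,0))
4. t1 CAS -> counter=5 r=(4,4) succ=(1,0) retry=(1,0)
5. t1 LOAD -> counter=5 r=(5,4) succ=(1,0) retry=(1,0)
6. t1 CAS -> counter=6 r=(5,4) succ=(2,0) retry=(1,0)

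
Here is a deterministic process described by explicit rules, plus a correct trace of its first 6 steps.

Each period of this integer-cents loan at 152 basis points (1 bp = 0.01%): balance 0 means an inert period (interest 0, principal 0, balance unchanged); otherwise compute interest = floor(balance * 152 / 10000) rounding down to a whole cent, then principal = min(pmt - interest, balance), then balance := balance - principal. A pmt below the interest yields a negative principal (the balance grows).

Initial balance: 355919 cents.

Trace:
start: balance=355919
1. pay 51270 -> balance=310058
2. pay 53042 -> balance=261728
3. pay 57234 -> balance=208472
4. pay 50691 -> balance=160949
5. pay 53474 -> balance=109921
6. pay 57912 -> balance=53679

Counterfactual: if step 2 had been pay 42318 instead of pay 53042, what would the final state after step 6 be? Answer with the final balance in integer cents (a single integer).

(re-executing from step 2 with the substitution; state before step 2: balance=310058)
2. pay 42318 -> balance=272452
3. pay 57234 -> balance=219359
4. pay 50691 -> balance=172002
5. pay 53474 -> balance=121142
6. pay 57912 -> balance=65071

65071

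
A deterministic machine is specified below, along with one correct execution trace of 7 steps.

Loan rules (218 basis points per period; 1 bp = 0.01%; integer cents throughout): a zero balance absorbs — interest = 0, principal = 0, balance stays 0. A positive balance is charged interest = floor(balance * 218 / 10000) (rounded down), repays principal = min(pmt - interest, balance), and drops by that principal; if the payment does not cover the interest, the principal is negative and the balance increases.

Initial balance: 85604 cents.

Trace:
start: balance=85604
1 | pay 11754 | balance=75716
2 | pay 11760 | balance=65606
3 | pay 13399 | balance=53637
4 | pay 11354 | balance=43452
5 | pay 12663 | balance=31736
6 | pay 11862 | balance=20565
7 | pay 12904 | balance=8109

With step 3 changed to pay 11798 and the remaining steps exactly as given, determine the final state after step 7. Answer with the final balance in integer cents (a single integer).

(re-executing from step 3 with the substitution; state before step 3: balance=65606)
3 | pay 11798 | balance=55238
4 | pay 11354 | balance=45088
5 | pay 12663 | balance=33407
6 | pay 11862 | balance=22273
7 | pay 12904 | balance=9854

9854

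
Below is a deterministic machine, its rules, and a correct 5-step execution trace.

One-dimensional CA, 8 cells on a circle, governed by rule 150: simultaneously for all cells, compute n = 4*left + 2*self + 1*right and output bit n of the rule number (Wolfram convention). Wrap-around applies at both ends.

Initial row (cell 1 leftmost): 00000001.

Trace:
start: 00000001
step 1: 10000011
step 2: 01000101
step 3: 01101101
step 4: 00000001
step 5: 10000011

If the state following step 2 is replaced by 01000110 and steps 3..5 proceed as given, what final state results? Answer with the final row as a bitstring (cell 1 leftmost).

state after step 2 := 01000110
step 3: 11101001
step 4: 11001110
step 5: 00110100

00110100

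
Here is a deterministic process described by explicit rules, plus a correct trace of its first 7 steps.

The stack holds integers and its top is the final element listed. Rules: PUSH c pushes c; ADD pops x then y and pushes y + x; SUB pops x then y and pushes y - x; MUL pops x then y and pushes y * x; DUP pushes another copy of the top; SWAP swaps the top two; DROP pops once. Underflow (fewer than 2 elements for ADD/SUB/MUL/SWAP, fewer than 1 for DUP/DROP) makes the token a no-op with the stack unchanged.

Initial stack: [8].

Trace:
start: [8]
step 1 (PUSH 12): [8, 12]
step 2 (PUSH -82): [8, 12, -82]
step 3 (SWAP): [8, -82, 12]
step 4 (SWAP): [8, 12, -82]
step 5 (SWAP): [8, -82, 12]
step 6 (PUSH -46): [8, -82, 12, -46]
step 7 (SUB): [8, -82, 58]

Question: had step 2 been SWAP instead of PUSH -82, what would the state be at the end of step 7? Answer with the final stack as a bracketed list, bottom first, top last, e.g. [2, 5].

[8, 58]

(re-executing from step 2 with the substitution; state before step 2: [8, 12])
step 2 (SWAP): [12, 8]
step 3 (SWAP): [8, 12]
step 4 (SWAP): [12, 8]
step 5 (SWAP): [8, 12]
step 6 (PUSH -46): [8, 12, -46]
step 7 (SUB): [8, 58]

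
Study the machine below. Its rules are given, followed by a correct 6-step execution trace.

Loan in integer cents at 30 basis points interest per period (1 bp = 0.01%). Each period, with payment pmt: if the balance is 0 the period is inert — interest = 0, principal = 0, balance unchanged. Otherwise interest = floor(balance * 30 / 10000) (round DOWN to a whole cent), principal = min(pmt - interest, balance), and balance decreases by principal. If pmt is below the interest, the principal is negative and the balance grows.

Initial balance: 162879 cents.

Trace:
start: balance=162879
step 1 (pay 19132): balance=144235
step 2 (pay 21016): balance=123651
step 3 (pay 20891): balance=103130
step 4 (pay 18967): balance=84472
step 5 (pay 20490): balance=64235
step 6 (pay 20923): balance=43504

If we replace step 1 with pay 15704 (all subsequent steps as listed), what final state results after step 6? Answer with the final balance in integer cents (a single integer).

46984

(re-executing from step 1 with the substitution; state before step 1: balance=162879)
step 1 (pay 15704): balance=147663
step 2 (pay 21016): balance=127089
step 3 (pay 20891): balance=106579
step 4 (pay 18967): balance=87931
step 5 (pay 20490): balance=67704
step 6 (pay 20923): balance=46984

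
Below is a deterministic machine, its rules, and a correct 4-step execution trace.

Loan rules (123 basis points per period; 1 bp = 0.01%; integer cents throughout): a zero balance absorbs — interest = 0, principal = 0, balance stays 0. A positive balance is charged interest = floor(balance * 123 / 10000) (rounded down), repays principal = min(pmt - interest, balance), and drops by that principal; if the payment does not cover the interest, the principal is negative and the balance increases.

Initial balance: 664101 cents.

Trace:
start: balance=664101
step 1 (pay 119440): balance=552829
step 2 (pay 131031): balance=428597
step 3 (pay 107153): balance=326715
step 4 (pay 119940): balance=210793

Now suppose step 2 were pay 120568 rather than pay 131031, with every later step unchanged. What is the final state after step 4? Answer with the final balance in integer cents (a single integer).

221515

(re-executing from step 2 with the substitution; state before step 2: balance=552829)
step 2 (pay 120568): balance=439060
step 3 (pay 107153): balance=337307
step 4 (pay 119940): balance=221515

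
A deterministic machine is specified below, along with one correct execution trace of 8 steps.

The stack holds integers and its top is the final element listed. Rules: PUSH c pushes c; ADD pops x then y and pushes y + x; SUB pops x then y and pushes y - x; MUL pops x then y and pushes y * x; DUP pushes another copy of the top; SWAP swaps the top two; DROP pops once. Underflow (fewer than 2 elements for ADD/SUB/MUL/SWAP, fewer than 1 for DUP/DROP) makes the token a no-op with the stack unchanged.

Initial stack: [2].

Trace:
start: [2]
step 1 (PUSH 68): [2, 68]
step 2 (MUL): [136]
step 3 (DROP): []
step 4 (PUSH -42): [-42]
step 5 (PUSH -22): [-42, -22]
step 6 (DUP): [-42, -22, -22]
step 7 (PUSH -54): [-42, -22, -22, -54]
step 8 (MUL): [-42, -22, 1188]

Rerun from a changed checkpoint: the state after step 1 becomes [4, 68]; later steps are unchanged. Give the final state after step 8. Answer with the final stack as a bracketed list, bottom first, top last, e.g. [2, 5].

[-42, -22, 1188]

state after step 1 := [4, 68]
step 2 (MUL): [272]
step 3 (DROP): []
step 4 (PUSH -42): [-42]
step 5 (PUSH -22): [-42, -22]
step 6 (DUP): [-42, -22, -22]
step 7 (PUSH -54): [-42, -22, -22, -54]
step 8 (MUL): [-42, -22, 1188]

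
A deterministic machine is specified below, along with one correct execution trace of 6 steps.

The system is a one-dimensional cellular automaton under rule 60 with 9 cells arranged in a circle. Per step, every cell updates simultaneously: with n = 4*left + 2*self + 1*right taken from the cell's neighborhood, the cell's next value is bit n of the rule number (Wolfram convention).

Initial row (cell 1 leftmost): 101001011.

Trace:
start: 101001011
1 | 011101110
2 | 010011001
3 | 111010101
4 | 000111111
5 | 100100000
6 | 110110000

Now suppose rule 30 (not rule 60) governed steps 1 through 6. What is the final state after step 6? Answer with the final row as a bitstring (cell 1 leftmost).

(re-executing steps 1..6 under rule 30; state before step 1: 101001011)
1 | 001111010
2 | 011000011
3 | 010100110
4 | 110111101
5 | 000100001
6 | 101110011

101110011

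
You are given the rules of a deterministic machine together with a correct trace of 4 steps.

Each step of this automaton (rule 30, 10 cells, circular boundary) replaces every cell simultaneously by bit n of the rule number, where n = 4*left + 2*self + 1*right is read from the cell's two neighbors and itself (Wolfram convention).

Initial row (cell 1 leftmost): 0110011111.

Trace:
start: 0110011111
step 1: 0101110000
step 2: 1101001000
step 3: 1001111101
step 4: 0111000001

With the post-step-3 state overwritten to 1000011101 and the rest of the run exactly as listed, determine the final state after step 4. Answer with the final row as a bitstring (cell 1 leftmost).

state after step 3 := 1000011101
step 4: 0100110001

0100110001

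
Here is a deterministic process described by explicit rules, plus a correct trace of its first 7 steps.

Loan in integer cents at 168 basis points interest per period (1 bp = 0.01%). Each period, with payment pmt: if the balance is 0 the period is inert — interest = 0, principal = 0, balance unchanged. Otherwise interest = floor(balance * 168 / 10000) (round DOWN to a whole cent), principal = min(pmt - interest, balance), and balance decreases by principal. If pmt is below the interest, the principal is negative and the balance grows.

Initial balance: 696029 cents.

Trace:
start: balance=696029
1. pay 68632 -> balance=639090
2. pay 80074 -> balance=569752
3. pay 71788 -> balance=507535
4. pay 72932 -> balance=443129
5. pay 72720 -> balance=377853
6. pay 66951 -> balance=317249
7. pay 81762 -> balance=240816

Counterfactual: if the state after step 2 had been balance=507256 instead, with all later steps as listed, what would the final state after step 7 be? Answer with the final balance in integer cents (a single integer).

172893

state after step 2 := balance=507256
3. pay 71788 -> balance=443989
4. pay 72932 -> balance=378516
5. pay 72720 -> balance=312155
6. pay 66951 -> balance=250448
7. pay 81762 -> balance=172893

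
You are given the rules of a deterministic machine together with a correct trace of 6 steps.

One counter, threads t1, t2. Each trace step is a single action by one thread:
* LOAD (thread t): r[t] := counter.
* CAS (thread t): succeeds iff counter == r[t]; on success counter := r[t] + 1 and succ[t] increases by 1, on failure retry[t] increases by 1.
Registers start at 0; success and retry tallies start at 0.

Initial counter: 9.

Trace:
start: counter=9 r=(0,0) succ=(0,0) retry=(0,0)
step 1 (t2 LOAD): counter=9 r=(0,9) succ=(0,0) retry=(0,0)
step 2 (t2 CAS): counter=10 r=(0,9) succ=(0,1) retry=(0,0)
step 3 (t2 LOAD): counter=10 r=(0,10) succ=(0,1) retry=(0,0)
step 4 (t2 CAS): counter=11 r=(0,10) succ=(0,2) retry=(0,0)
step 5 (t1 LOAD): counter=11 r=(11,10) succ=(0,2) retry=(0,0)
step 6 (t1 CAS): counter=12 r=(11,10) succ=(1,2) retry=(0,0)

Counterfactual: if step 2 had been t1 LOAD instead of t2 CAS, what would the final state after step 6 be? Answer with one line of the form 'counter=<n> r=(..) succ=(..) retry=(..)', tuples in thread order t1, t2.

(re-executing from step 2 with the substitution; state before step 2: counter=9 r=(0,9) succ=(0,0) retry=(0,0))
step 2 (t1 LOAD): counter=9 r=(9,9) succ=(0,0) retry=(0,0)
step 3 (t2 LOAD): counter=9 r=(9,9) succ=(0,0) retry=(0,0)
step 4 (t2 CAS): counter=10 r=(9,9) succ=(0,1) retry=(0,0)
step 5 (t1 LOAD): counter=10 r=(10,9) succ=(0,1) retry=(0,0)
step 6 (t1 CAS): counter=11 r=(10,9) succ=(1,1) retry=(0,0)

counter=11 r=(10,9) succ=(1,1) retry=(0,0)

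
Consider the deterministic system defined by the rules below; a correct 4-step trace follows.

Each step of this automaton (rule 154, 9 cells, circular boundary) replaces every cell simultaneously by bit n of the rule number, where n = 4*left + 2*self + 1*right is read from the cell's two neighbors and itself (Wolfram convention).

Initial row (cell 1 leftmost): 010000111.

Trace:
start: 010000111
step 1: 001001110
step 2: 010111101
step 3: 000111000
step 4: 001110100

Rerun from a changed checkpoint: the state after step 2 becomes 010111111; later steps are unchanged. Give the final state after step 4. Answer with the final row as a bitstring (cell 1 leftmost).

001111101

state after step 2 := 010111111
step 3: 000111110
step 4: 001111101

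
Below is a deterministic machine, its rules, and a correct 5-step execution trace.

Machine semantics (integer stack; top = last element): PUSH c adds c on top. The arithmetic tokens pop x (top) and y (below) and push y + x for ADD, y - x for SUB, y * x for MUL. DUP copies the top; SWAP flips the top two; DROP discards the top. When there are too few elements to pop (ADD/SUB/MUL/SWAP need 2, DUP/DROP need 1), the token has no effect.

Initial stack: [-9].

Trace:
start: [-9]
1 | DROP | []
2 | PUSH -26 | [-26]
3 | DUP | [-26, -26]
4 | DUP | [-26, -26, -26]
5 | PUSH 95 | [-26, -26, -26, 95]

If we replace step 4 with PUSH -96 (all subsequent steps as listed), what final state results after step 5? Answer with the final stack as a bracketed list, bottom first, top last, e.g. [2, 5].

[-26, -26, -96, 95]

(re-executing from step 4 with the substitution; state before step 4: [-26, -26])
4 | PUSH -96 | [-26, -26, -96]
5 | PUSH 95 | [-26, -26, -96, 95]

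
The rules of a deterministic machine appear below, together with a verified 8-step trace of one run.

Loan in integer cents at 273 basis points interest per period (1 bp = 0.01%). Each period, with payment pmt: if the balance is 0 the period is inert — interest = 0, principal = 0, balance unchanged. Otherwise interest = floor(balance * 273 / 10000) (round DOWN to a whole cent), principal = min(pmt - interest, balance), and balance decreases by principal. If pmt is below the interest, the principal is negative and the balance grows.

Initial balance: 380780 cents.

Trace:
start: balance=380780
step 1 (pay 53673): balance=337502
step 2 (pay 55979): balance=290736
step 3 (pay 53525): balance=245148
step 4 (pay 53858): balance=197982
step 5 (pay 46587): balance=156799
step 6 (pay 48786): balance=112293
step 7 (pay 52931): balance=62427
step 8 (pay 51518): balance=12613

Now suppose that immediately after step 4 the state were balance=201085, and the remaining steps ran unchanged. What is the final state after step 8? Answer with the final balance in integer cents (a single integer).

state after step 4 := balance=201085
step 5 (pay 46587): balance=159987
step 6 (pay 48786): balance=115568
step 7 (pay 52931): balance=65792
step 8 (pay 51518): balance=16070

16070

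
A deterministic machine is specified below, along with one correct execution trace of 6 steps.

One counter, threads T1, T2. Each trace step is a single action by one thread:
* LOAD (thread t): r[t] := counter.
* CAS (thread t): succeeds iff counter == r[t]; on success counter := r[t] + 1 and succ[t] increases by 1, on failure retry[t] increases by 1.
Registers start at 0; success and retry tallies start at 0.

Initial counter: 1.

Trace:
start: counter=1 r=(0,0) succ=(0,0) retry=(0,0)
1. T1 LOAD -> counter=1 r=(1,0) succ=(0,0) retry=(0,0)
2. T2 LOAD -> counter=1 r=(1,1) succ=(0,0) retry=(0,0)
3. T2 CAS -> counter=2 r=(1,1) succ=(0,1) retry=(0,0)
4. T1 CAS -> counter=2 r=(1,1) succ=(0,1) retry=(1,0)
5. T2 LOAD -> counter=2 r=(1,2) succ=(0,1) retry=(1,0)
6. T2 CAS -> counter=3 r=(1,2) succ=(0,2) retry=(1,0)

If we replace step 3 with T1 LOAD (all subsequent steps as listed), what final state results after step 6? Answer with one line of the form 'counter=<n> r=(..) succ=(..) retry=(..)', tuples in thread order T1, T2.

(re-executing from step 3 with the substitution; state before step 3: counter=1 r=(1,1) succ=(0,0) retry=(0,0))
3. T1 LOAD -> counter=1 r=(1,1) succ=(0,0) retry=(0,0)
4. T1 CAS -> counter=2 r=(1,1) succ=(1,0) retry=(0,0)
5. T2 LOAD -> counter=2 r=(1,2) succ=(1,0) retry=(0,0)
6. T2 CAS -> counter=3 r=(1,2) succ=(1,1) retry=(0,0)

counter=3 r=(1,2) succ=(1,1) retry=(0,0)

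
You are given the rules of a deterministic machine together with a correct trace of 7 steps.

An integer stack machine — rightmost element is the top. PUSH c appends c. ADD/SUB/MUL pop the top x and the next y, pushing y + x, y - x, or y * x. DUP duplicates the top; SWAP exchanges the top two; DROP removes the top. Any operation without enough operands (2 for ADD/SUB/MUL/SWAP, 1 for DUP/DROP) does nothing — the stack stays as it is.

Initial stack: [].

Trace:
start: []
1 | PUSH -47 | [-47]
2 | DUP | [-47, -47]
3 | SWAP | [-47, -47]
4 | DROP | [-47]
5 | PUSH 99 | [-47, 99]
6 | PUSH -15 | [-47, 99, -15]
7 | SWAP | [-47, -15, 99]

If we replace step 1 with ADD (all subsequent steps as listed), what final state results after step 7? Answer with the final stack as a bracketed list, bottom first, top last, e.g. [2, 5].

(re-executing from step 1 with the substitution; state before step 1: [])
1 | ADD | []
2 | DUP | []
3 | SWAP | []
4 | DROP | []
5 | PUSH 99 | [99]
6 | PUSH -15 | [99, -15]
7 | SWAP | [-15, 99]

[-15, 99]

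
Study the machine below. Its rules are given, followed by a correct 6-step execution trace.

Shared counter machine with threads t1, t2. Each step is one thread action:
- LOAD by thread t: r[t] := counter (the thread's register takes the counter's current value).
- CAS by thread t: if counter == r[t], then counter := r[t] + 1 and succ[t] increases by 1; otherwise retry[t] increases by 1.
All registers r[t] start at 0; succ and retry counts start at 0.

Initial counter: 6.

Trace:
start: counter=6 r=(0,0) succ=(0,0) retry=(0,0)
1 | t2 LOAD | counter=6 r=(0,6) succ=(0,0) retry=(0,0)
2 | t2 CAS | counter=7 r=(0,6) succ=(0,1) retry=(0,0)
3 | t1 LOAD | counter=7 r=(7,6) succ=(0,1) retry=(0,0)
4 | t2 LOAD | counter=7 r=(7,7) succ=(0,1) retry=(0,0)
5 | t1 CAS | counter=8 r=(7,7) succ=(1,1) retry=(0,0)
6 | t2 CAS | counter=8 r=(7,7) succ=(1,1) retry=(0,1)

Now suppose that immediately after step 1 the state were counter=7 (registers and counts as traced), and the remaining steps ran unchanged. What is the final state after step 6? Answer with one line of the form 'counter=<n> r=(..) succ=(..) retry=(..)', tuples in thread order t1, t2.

counter=8 r=(7,7) succ=(1,0) retry=(0,2)

state after step 1 := counter=7 r=(0,6) succ=(0,0) retry=(0,0)
2 | t2 CAS | counter=7 r=(0,6) succ=(0,0) retry=(0,1)
3 | t1 LOAD | counter=7 r=(7,6) succ=(0,0) retry=(0,1)
4 | t2 LOAD | counter=7 r=(7,7) succ=(0,0) retry=(0,1)
5 | t1 CAS | counter=8 r=(7,7) succ=(1,0) retry=(0,1)
6 | t2 CAS | counter=8 r=(7,7) succ=(1,0) retry=(0,2)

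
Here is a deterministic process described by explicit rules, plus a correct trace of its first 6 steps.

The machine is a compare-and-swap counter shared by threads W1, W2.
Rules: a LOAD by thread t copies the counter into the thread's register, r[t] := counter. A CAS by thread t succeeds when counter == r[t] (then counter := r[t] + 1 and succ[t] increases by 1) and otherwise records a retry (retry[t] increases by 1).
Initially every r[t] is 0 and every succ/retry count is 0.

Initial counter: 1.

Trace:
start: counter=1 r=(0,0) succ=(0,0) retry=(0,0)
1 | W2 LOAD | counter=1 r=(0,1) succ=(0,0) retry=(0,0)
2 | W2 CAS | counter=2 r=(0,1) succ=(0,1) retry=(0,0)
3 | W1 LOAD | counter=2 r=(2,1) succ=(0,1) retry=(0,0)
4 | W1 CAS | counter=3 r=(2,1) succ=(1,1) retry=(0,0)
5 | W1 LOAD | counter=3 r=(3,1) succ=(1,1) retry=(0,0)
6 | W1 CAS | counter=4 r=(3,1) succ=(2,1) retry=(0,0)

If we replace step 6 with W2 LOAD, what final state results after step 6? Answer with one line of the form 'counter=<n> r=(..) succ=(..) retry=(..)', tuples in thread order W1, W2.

counter=3 r=(3,3) succ=(1,1) retry=(0,0)

(re-executing from step 6 with the substitution; state before step 6: counter=3 r=(3,1) succ=(1,1) retry=(0,0))
6 | W2 LOAD | counter=3 r=(3,3) succ=(1,1) retry=(0,0)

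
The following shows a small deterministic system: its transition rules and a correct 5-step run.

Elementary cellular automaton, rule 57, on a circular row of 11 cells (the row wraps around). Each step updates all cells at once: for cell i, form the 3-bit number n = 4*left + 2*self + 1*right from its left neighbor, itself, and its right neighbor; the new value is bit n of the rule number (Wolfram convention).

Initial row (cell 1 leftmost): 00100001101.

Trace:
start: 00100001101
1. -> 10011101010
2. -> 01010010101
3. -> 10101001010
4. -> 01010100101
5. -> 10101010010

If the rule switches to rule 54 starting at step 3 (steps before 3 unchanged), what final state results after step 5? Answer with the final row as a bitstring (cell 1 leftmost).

00000000000

(re-executing steps 3..5 under rule 54; state before step 3: 01010010101)
3. -> 11111111111
4. -> 00000000000
5. -> 00000000000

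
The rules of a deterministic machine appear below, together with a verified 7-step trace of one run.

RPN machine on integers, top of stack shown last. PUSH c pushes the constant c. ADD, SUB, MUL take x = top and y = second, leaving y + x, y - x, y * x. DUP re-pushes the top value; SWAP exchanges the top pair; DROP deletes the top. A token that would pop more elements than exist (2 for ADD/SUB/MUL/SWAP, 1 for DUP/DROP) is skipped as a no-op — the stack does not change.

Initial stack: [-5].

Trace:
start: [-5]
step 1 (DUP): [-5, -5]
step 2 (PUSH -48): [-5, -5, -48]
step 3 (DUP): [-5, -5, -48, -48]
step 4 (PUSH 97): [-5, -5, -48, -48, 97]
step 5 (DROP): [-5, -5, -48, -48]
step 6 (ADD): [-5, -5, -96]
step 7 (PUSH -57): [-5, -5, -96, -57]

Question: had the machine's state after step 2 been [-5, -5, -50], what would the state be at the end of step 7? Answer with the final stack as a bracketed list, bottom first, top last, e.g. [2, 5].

[-5, -5, -100, -57]

state after step 2 := [-5, -5, -50]
step 3 (DUP): [-5, -5, -50, -50]
step 4 (PUSH 97): [-5, -5, -50, -50, 97]
step 5 (DROP): [-5, -5, -50, -50]
step 6 (ADD): [-5, -5, -100]
step 7 (PUSH -57): [-5, -5, -100, -57]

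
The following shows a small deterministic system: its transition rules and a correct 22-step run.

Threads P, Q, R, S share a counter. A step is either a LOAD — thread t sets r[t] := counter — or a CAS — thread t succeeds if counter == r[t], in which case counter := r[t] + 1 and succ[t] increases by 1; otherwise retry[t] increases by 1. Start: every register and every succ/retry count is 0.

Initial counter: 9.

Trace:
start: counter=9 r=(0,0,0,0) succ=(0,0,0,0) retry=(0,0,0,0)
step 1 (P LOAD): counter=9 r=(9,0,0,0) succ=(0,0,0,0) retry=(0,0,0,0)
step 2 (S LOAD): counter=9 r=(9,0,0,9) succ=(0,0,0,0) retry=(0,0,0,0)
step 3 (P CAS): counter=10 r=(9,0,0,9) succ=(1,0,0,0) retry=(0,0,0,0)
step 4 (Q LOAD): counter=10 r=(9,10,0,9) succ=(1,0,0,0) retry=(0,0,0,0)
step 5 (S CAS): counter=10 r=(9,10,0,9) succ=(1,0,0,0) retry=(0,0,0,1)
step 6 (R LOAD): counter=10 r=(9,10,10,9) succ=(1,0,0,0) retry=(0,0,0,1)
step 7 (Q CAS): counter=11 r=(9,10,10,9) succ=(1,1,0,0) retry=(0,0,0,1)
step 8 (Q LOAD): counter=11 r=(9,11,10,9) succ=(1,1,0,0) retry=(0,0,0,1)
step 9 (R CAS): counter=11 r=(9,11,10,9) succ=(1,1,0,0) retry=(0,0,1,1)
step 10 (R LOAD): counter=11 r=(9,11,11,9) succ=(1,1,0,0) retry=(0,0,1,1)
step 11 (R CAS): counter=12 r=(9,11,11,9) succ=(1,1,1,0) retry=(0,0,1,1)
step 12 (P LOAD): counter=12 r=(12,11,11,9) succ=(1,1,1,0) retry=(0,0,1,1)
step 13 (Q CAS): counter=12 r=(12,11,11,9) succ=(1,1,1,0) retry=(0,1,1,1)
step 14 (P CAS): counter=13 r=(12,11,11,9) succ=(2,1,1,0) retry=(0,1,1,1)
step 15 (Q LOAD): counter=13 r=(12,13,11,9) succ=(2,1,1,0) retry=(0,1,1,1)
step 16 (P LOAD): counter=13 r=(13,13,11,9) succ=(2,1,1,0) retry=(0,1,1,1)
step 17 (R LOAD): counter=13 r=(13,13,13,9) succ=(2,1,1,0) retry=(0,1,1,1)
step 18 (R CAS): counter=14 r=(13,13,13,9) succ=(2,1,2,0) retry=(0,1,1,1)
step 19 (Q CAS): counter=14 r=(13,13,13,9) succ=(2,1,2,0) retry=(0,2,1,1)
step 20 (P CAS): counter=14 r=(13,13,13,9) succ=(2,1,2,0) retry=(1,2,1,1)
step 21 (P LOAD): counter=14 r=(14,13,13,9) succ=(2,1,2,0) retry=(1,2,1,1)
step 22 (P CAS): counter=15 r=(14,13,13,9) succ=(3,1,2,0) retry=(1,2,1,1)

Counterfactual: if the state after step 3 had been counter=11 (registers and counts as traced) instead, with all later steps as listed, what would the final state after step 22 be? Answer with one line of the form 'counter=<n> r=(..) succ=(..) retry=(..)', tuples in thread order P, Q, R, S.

state after step 3 := counter=11 r=(9,0,0,9) succ=(1,0,0,0) retry=(0,0,0,0)
step 4 (Q LOAD): counter=11 r=(9,11,0,9) succ=(1,0,0,0) retry=(0,0,0,0)
step 5 (S CAS): counter=11 r=(9,11,0,9) succ=(1,0,0,0) retry=(0,0,0,1)
step 6 (R LOAD): counter=11 r=(9,11,11,9) succ=(1,0,0,0) retry=(0,0,0,1)
step 7 (Q CAS): counter=12 r=(9,11,11,9) succ=(1,1,0,0) retry=(0,0,0,1)
step 8 (Q LOAD): counter=12 r=(9,12,11,9) succ=(1,1,0,0) retry=(0,0,0,1)
step 9 (R CAS): counter=12 r=(9,12,11,9) succ=(1,1,0,0) retry=(0,0,1,1)
step 10 (R LOAD): counter=12 r=(9,12,12,9) succ=(1,1,0,0) retry=(0,0,1,1)
step 11 (R CAS): counter=13 r=(9,12,12,9) succ=(1,1,1,0) retry=(0,0,1,1)
step 12 (P LOAD): counter=13 r=(13,12,12,9) succ=(1,1,1,0) retry=(0,0,1,1)
step 13 (Q CAS): counter=13 r=(13,12,12,9) succ=(1,1,1,0) retry=(0,1,1,1)
step 14 (P CAS): counter=14 r=(13,12,12,9) succ=(2,1,1,0) retry=(0,1,1,1)
step 15 (Q LOAD): counter=14 r=(13,14,12,9) succ=(2,1,1,0) retry=(0,1,1,1)
step 16 (P LOAD): counter=14 r=(14,14,12,9) succ=(2,1,1,0) retry=(0,1,1,1)
step 17 (R LOAD): counter=14 r=(14,14,14,9) succ=(2,1,1,0) retry=(0,1,1,1)
step 18 (R CAS): counter=15 r=(14,14,14,9) succ=(2,1,2,0) retry=(0,1,1,1)
step 19 (Q CAS): counter=15 r=(14,14,14,9) succ=(2,1,2,0) retry=(0,2,1,1)
step 20 (P CAS): counter=15 r=(14,14,14,9) succ=(2,1,2,0) retry=(1,2,1,1)
step 21 (P LOAD): counter=15 r=(15,14,14,9) succ=(2,1,2,0) retry=(1,2,1,1)
step 22 (P CAS): counter=16 r=(15,14,14,9) succ=(3,1,2,0) retry=(1,2,1,1)

counter=16 r=(15,14,14,9) succ=(3,1,2,0) retry=(1,2,1,1)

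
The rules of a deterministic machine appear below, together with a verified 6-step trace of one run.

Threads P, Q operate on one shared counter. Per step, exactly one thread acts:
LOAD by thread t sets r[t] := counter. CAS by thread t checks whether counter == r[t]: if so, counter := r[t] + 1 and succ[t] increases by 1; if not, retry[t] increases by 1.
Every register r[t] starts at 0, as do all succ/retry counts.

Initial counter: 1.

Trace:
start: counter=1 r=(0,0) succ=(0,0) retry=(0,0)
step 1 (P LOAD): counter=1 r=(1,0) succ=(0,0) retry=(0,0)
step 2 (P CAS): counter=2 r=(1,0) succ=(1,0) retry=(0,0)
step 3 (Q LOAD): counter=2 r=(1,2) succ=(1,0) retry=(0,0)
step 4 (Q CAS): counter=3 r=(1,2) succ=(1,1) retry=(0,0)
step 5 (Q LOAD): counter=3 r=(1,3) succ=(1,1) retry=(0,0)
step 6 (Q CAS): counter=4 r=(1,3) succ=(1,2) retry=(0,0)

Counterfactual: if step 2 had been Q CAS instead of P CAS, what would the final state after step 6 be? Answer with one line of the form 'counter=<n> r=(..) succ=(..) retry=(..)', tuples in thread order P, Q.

(re-executing from step 2 with the substitution; state before step 2: counter=1 r=(1,0) succ=(0,0) retry=(0,0))
step 2 (Q CAS): counter=1 r=(1,0) succ=(0,0) retry=(0,1)
step 3 (Q LOAD): counter=1 r=(1,1) succ=(0,0) retry=(0,1)
step 4 (Q CAS): counter=2 r=(1,1) succ=(0,1) retry=(0,1)
step 5 (Q LOAD): counter=2 r=(1,2) succ=(0,1) retry=(0,1)
step 6 (Q CAS): counter=3 r=(1,2) succ=(0,2) retry=(0,1)

counter=3 r=(1,2) succ=(0,2) retry=(0,1)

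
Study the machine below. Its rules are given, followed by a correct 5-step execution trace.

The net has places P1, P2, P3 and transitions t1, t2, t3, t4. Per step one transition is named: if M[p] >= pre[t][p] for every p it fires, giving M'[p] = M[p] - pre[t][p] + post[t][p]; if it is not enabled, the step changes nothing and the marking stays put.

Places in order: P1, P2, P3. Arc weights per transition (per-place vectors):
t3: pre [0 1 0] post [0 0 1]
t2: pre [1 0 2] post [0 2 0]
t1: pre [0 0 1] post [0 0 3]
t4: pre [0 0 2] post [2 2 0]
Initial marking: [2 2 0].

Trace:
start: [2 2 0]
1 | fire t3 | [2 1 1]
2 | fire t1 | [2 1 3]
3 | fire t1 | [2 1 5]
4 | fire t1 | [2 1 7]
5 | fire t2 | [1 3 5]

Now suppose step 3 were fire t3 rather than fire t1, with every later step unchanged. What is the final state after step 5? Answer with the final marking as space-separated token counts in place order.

(re-executing from step 3 with the substitution; state before step 3: [2 1 3])
3 | fire t3 | [2 0 4]
4 | fire t1 | [2 0 6]
5 | fire t2 | [1 2 4]

1 2 4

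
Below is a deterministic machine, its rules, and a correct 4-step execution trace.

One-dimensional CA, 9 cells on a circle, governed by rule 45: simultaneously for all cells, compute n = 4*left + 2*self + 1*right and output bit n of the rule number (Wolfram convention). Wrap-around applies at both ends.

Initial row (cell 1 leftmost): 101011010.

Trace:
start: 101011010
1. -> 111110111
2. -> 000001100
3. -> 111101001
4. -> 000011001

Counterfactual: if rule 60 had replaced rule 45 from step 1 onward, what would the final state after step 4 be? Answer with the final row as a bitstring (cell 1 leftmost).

(re-executing steps 1..4 under rule 60; state before step 1: 101011010)
1. -> 111110111
2. -> 000001100
3. -> 000001010
4. -> 000001111

000001111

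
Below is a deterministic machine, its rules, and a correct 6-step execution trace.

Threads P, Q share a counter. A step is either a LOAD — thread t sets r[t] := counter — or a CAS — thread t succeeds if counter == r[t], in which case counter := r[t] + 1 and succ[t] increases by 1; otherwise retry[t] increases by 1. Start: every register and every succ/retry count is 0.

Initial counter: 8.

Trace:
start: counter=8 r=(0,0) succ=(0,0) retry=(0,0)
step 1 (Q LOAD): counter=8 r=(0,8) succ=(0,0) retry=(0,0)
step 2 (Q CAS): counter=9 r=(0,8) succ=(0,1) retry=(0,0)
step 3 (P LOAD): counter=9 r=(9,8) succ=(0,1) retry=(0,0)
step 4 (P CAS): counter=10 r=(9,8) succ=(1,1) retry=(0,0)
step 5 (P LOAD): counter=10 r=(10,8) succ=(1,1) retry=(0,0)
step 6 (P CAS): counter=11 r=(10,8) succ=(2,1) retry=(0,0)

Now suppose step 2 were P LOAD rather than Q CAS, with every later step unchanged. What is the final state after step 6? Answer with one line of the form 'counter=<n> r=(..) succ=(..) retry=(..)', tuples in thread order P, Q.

counter=10 r=(9,8) succ=(2,0) retry=(0,0)

(re-executing from step 2 with the substitution; state before step 2: counter=8 r=(0,8) succ=(0,0) retry=(0,0))
step 2 (P LOAD): counter=8 r=(8,8) succ=(0,0) retry=(0,0)
step 3 (P LOAD): counter=8 r=(8,8) succ=(0,0) retry=(0,0)
step 4 (P CAS): counter=9 r=(8,8) succ=(1,0) retry=(0,0)
step 5 (P LOAD): counter=9 r=(9,8) succ=(1,0) retry=(0,0)
step 6 (P CAS): counter=10 r=(9,8) succ=(2,0) retry=(0,0)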